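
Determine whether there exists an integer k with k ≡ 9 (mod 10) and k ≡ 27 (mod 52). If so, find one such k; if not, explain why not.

k = 79

The moduli are not coprime: gcd(10, 52) = 2. Compatibility requires 2 ∣ (27 − 9) = 18, which holds, so solutions exist.
The integers ≡ 9 (mod 10) are 9, 19, 29, 39, 49, 59, 69, 79, …; their remainders mod 52 are 9, 19, 29, 39, 49, 7, 17, 27, so k = 79 is the first that is ≡ 27 (mod 52).
Verify: 79 = 7·10 + 9 and 79 = 1·52 + 27. ✓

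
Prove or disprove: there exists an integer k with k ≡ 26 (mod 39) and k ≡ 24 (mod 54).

There is no such integer.

Reduce both congruences modulo 3, which divides 39 and 54: they say k ≡ 26 (mod 3) and k ≡ 24 (mod 3).
But 26 mod 3 = 2 while 24 mod 3 = 0, a contradiction.
Therefore no such k exists.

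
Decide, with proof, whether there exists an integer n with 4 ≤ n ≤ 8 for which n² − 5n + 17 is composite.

No, no such integer n in that range exists.

The values for n = 4, 5, …, 8 are 13, 17, 23, 31, 41, and each of these is prime.
So no value in the range makes the expression composite.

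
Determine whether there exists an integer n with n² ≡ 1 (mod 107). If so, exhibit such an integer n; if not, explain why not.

n = 1

Take n = 1. Then 1² = 1, and since 0 ≤ 1 < 107 this is already reduced: 1² ≡ 1 (mod 107).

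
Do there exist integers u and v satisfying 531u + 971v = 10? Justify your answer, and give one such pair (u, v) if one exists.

531 and 971 are coprime, so 531u + 971v ranges over all of ℤ.
Dividing repeatedly: 971 = 1·531 + 440, 531 = 1·440 + 91, 440 = 4·91 + 76, 91 = 1·76 + 15, 76 = 5·15 + 1, 15 = 15·1 + 0.
Unwinding: 1 = 76 − 5·15 = 76 − 5·(91 − 1·76) = −5·91 + 6·76 = −5·91 + 6·(440 − 4·91) = 6·440 − 29·91 = 6·440 − 29·(531 − 1·440) = −29·531 + 35·440 = −29·531 + 35·(971 − 1·531) = 35·971 − 64·531, i.e. 531·(-64) + 971·35 = 1.
Multiplying through by 10: u = (-64)·10 = -640, v = 35·10 = 350 is a solution.
Adding 1·971 to u and subtracting 1·531 from v gives the tidier solution (331, -181).
Check: 531·331 + 971·(-181) = 175761 − 175751 = 10. ✓

u = 331, v = -181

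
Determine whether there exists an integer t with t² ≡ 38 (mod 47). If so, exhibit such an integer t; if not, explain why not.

Apply Euler's criterion with the prime 47: 38 is a quadratic residue iff 38^23 ≡ 1 (mod 47), and a non-residue iff it is ≡ −1.
Squaring successively (mod 47): 38^2 = 1444 ≡ 34; 38^4 ≡ 34² = 1156 ≡ 28; 38^8 ≡ 28² = 784 ≡ 32; 38^16 ≡ 32² = 1024 ≡ 37.
Since 23 = 16 + 4 + 2 + 1, 38^23 ≡ 37 · 28 · 34 · 38; multiplying out mod 47: 37·28 = 1036 ≡ 2, then 2·34 = 68 ≡ 21, then 21·38 = 798 ≡ 46. Thus 38^23 ≡ 46 ≡ −1 (mod 47).
The value −1 means 38 is a non-residue modulo 47, so t² ≡ 38 (mod 47) is impossible.

No such integer exists.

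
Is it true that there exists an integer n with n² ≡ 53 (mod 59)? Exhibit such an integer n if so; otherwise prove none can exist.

n = 17

Take n = 17. Then 17² = 289 = 4·59 + 53, so 17² ≡ 53 (mod 59).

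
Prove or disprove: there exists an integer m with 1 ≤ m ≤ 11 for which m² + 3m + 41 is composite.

At m = 4: 4² + 3·4 + 41 = 69 = 3·23, which is composite.

m = 4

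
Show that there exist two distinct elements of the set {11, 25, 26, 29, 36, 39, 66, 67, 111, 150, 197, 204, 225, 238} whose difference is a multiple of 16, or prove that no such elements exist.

Reduce each element modulo 16: 11↦11, 25↦9, 26↦10, 29↦13, 36↦4, 39↦7, 66↦2, 67↦3, 111↦15, 150↦6, 197↦5, 204↦12, 225↦1, 238↦14.
All 14 residues are distinct, so no two elements differ by a multiple of 16.

No such pair exists.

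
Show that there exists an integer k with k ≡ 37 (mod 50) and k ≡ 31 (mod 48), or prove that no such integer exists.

Here gcd(50, 48) = 2, and both 37 and 31 leave remainder 1 mod 2, so the system is consistent.
Put k = 37 + 50t, so we need 50t ≡ 42 (mod 48), equivalently (divide by 2) 25t ≡ 21 (mod 24).
25 ≡ 1 (mod 24), so this reads 1t ≡ 21 (mod 24). So t ≡ 21 (mod 24).
Then k = 37 + 50·21 = 1087.
Verify: 1087 = 21·50 + 37 and 1087 = 22·48 + 31. ✓

k = 1087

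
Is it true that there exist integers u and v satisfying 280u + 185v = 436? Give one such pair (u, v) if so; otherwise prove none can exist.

There are no such integers.

Any value of 280u + 185v is a multiple of gcd(280, 185) = 5.
But 436 = 5·87 + 1, so 5 ∤ 436.
Hence no integers u, v satisfy the equation.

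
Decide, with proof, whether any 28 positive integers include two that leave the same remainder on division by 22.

Yes, this is always true.

Partition the integers by their residue mod 22; there are 22 classes.
Placing 28 integers into 22 classes, some class receives at least two — say a and b.
So a and b have equal remainders mod 22, which is exactly what was to be shown.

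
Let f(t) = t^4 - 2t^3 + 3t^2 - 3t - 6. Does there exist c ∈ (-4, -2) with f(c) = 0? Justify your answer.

No such root exists.

The endpoint values f(-4) = 438 and f(-2) = 44 are both positive. Claim: f(t) > 0 for every t in (-4, -2).
Substitute t = -2 − u, where 0 < u < 2 on the interval. Expanding, f(-2 − u) = u^4 + 10u^3 + 39u^2 + 71u + 44.
The nonzero coefficients here are all positive, so for u > 0 every term is positive (or zero), and the constant term 44 is strictly positive.
So f is strictly positive on (-4, -2); no root exists in the interval.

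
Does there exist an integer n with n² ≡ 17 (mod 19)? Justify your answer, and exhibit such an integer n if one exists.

Take n = 6. Then 6² = 36 = 1·19 + 17, so 6² ≡ 17 (mod 19).

n = 6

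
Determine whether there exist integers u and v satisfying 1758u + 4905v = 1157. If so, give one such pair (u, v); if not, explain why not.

Any value of 1758u + 4905v is a multiple of gcd(1758, 4905) = 3.
However 1157 leaves remainder 2 on division by 3.
Therefore 1758u + 4905v = 1157 has no solution in integers.

There are no such integers.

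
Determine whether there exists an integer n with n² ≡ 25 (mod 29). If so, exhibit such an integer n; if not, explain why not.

Take n = 5. Then 5² = 25, and since 0 ≤ 25 < 29 this is already reduced: 5² ≡ 25 (mod 29).

n = 5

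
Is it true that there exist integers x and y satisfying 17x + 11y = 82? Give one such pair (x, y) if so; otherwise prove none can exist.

x = 10, y = -8

17 and 11 are coprime, so 17x + 11y ranges over all of ℤ.
Dividing repeatedly: 17 = 1·11 + 6, 11 = 1·6 + 5, 6 = 1·5 + 1, 5 = 5·1 + 0.
Working back up the chain: 1 = 6 − 1·5 = 6 − (11 − 1·6) = −11 + 2·6 = −11 + 2·(17 − 1·11) = 2·17 − 3·11. So 17·2 + 11·(-3) = 1.
Multiplying through by 82: x = 2·82 = 164, y = (-3)·82 = -246 is a solution.
Shifting by a multiple of (11, −17) keeps it a solution: x = 164 − 14·11 = 10, y = -246 + 14·17 = -8.
Indeed 17·10 + 11·(-8) = 170 − 88 = 82.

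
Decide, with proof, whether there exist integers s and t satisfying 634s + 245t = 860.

634 and 245 are coprime, so 634s + 245t ranges over all of ℤ.
Euclidean algorithm: 634 = 2·245 + 144, 245 = 1·144 + 101, 144 = 1·101 + 43, 101 = 2·43 + 15, 43 = 2·15 + 13, 15 = 1·13 + 2, 13 = 6·2 + 1, 2 = 2·1 + 0.
Back-substituting, 1 = 13 − 6·2 = 13 − 6·(15 − 1·13) = −6·15 + 7·13 = −6·15 + 7·(43 − 2·15) = 7·43 − 20·15 = 7·43 − 20·(101 − 2·43) = −20·101 + 47·43 = −20·101 + 47·(144 − 1·101) = 47·144 − 67·101 = 47·144 − 67·(245 − 1·144) = −67·245 + 114·144 = −67·245 + 114·(634 − 2·245) = 114·634 − 295·245; that is, 634·114 + 245·(-295) = 1.
Times 860: 634·98040 + 245·(-253700) = 860, so (98040, -253700) solves it.
Subtracting 400·245 from s and adding 400·634 to t gives the tidier solution (40, -100).
Check: 634·40 + 245·(-100) = 25360 − 24500 = 860. ✓

s = 40, t = -100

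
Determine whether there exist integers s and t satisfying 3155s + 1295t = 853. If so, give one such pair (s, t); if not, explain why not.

No such integers exist.

Both 3155 and 1295 are divisible by gcd(3155, 1295) = 5, hence so is any combination 3155s + 1295t.
But 853 = 5·170 + 3, so 5 ∤ 853.
So the equation is unsolvable over ℤ.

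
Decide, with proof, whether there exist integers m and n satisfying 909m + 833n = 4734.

m = 698, n = -756

909 and 833 are coprime, so 909m + 833n ranges over all of ℤ.
Run the Euclidean algorithm on 909 and 833: 909 = 1·833 + 76, 833 = 10·76 + 73, 76 = 1·73 + 3, 73 = 24·3 + 1, 3 = 3·1 + 0.
Unwinding: 1 = 73 − 24·3 = 73 − 24·(76 − 1·73) = −24·76 + 25·73 = −24·76 + 25·(833 − 10·76) = 25·833 − 274·76 = 25·833 − 274·(909 − 1·833) = −274·909 + 299·833, i.e. 909·(-274) + 833·299 = 1.
Times 4734: 909·(-1297116) + 833·1415466 = 4734, so (-1297116, 1415466) solves it.
Shifting by a multiple of (833, −909) keeps it a solution: m = -1297116 + 1558·833 = 698, n = 1415466 − 1558·909 = -756.
Check: 909·698 + 833·(-756) = 634482 − 629748 = 4734. ✓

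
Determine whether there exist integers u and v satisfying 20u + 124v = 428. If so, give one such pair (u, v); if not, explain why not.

Every value of 20u + 124v is a multiple of gcd(20, 124) = 4; since 4 ∣ 428, solutions exist.
Dividing through by 4 reduces the equation to 5u + 31v = 107.
Euclidean algorithm: 31 = 6·5 + 1, 5 = 5·1 + 0.
Unwinding: 1 = 31 − 6·5, i.e. 5·(-6) + 31·1 = 1.
Multiplying through by 107: u = (-6)·107 = -642, v = 1·107 = 107 is a solution.
The general solution is u = -642 + 31k, v = 107 − 5k; taking k = 21 gives the smaller pair u = 9, v = 2.
Check: 20·9 + 124·2 = 180 + 248 = 428. ✓

u = 9, v = 2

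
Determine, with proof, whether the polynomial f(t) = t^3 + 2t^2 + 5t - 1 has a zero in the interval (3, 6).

f(3) = 59 and f(6) = 317, both positive.
f'(t) = 3t^2 + 4t + 5 has discriminant 4² − 4·3·5 = -44 < 0, so f' has no real roots and is positive for every real t.
So f is strictly increasing; between 3 and 6 its values lie between f(3) = 59 and f(6) = 317, all positive. Therefore f has no root in (3, 6).

f has no root in that interval.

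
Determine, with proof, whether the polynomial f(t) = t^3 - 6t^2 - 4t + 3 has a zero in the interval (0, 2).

Such a root exists.

f(0) = 3 and f(2) = -21, which have opposite signs.
f is continuous everywhere (it is a polynomial), in particular on [0, 2].
By the Intermediate Value Theorem f must vanish at some point of (0, 2).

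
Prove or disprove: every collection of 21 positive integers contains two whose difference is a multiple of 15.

There are exactly 15 possible remainders on division by 15.
Placing 21 integers into 15 classes, some class receives at least two — say a and b.
Equal remainders mean a − b ≡ 0 (mod 15), so 15 divides their difference.

True.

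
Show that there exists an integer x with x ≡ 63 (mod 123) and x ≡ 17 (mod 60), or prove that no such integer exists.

No such integer exists.

Both moduli are multiples of 3 = gcd(123, 60), so any solution would satisfy x ≡ 63 and x ≡ 17 modulo 3 simultaneously.
But 63 mod 3 = 0 while 17 mod 3 = 2, a contradiction.
Therefore no such x exists.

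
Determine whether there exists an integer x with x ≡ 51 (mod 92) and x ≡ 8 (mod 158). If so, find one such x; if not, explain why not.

No such integer exists.

gcd(92, 158) = 2. If x ≡ 51 (mod 92) and x ≡ 8 (mod 158), then x ≡ 51 (mod 2) and x ≡ 8 (mod 2).
But 51 mod 2 = 1 while 8 mod 2 = 0, a contradiction.
Hence the system has no solution.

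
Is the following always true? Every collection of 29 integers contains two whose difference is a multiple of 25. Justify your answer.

Yes.

Each integer lies in one of the 25 residue classes modulo 25.
With 29 integers and only 25 classes, the pigeonhole principle forces two of them, say a and b, into the same class.
Their difference a − b is then a multiple of 25.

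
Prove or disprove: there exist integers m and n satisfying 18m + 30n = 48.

gcd(18, 30) = 6, and 6 divides 48, so integer solutions exist.
Dividing through by 6 reduces the equation to 3m + 5n = 8.
Run the Euclidean algorithm on 5 and 3: 5 = 1·3 + 2, 3 = 1·2 + 1, 2 = 2·1 + 0.
Unwinding: 1 = 3 − 1·2 = 3 − (5 − 1·3) = −5 + 2·3, i.e. 3·2 + 5·(-1) = 1.
Multiplying through by 8: m = 2·8 = 16, n = (-1)·8 = -8 is a solution.
Shifting by a multiple of (5, −3) keeps it a solution: m = 16 − 3·5 = 1, n = -8 + 3·3 = 1.
Check: 18·1 + 30·1 = 18 + 30 = 48. ✓

m = 1, n = 1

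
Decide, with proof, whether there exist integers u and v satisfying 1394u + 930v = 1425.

Both 1394 and 930 are divisible by gcd(1394, 930) = 2, hence so is any combination 1394u + 930v.
However 1425 leaves remainder 1 on division by 2.
Hence no integers u, v satisfy the equation.

There are no such integers.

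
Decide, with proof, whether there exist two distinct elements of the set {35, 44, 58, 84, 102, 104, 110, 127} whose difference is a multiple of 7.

35 and 84 are such a pair.

Both 35 and 84 leave remainder 0 on division by 7; their difference 49 = 7·7 is a multiple of 7.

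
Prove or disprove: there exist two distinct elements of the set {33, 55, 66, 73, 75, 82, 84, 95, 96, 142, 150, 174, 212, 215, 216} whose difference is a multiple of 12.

Yes: 66 and 150.

Both 66 and 150 leave remainder 6 on division by 12; their difference 84 = 7·12 is a multiple of 12.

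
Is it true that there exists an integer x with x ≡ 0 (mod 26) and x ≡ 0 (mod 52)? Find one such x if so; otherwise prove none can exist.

gcd(26, 52) = 26. A simultaneous solution exists iff 0 ≡ 0 (mod 26); here 0 mod 26 = 0 = 0 mod 26, so it does.
The smallest candidate x = 0 works directly: 0 ≡ 0 (mod 52).
Indeed 0 ≡ 0 (mod 26) and 0 ≡ 0 (mod 52).

x = 0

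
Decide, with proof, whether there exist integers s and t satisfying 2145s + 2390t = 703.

gcd(2145, 2390) = 5, so every integer of the form 2145s + 2390t is a multiple of 5.
But 703 is not a multiple of 5 (it leaves remainder 3).
So the equation is unsolvable over ℤ.

No, no such integers exist.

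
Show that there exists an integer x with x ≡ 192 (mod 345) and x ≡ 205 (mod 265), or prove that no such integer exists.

There is no such integer.

gcd(345, 265) = 5. If x ≡ 192 (mod 345) and x ≡ 205 (mod 265), then x ≡ 192 (mod 5) and x ≡ 205 (mod 5).
But 192 mod 5 = 2 while 205 mod 5 = 0, a contradiction.
So no integer satisfies both congruences.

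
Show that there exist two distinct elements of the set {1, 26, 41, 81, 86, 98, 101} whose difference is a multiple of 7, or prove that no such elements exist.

No, no such pair exists.

Residues mod 7: 1↦1, 26↦5, 41↦6, 81↦4, 86↦2, 98↦0, 101↦3.
No residue repeats among the 7 elements, so no pair has difference ≡ 0 (mod 7).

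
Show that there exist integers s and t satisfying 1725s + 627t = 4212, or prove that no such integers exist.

s = 182, t = -494

gcd(1725, 627) = 3, and 3 divides 4212, so integer solutions exist.
Dividing through by 3 reduces the equation to 575s + 209t = 1404.
Euclidean algorithm: 575 = 2·209 + 157, 209 = 1·157 + 52, 157 = 3·52 + 1, 52 = 52·1 + 0.
Unwinding: 1 = 157 − 3·52 = 157 − 3·(209 − 1·157) = −3·209 + 4·157 = −3·209 + 4·(575 − 2·209) = 4·575 − 11·209, i.e. 575·4 + 209·(-11) = 1.
Multiplying through by 1404: s = 4·1404 = 5616, t = (-11)·1404 = -15444 is a solution.
The general solution is s = 5616 + 209k, t = -15444 − 575k; taking k = -26 gives the smaller pair s = 182, t = -494.
Check: 1725·182 + 627·(-494) = 313950 − 309738 = 4212. ✓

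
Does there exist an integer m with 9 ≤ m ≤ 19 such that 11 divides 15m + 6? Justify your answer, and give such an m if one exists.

For m = 9, 10, …, 14 the values 141, 156, 171, 186, 201, 216 are not multiples of 11. Try m = 15: 15·15 + 6 = 231 = 21·11, which is divisible by 11.

m = 15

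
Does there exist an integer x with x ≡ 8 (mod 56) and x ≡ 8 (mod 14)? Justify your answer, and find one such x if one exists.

gcd(56, 14) = 14. A simultaneous solution exists iff 8 ≡ 8 (mod 14); here 8 mod 14 = 8 = 8 mod 14, so it does.
In fact x = 8 itself already satisfies 8 mod 14 = 8.
Verify: 8 = 0·56 + 8 and 8 = 0·14 + 8. ✓

x = 8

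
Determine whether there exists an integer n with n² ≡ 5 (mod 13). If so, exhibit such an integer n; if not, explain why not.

There is no such integer.

Squares mod 13 repeat after n = 6 (as (−n)² = n²); for n = 0..6 they are 0, 1, 4, 9, 3, 12, 10.
So the quadratic residues mod 13 are {0, 1, 3, 4, 9, 10, 12}, and 5 is not among them.
Hence no integer n has n² ≡ 5 (mod 13).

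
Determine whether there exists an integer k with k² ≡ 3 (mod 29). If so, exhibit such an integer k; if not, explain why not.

Apply Euler's criterion with the prime 29: 3 is a quadratic residue iff 3^14 ≡ 1 (mod 29), and a non-residue iff it is ≡ −1.
Repeated squaring mod 29: 3^2 = 9 ≡ 9; 3^4 ≡ 9² = 81 ≡ 23; 3^8 ≡ 23² = 529 ≡ 7.
Since 14 = 8 + 4 + 2, 3^14 ≡ 7 · 23 · 9; multiplying out mod 29: 7·23 = 161 ≡ 16, then 16·9 = 144 ≡ 28. Thus 3^14 ≡ 28 ≡ −1 (mod 29).
The value −1 means 3 is a non-residue modulo 29, so k² ≡ 3 (mod 29) is impossible.

No, no such integer exists.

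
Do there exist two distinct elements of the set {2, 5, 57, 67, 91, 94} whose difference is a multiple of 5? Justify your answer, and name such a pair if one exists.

The pair (2, 57) works.

Both 2 and 57 leave remainder 2 on division by 5; their difference 55 = 11·5 is a multiple of 5.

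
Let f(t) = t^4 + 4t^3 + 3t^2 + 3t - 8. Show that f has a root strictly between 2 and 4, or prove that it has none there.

The endpoint values f(2) = 58 and f(4) = 564 are both positive. Claim: f(t) > 0 for every t in (2, 4).
Shift to the endpoint 2: with t = 2 + u (0 < u < 2), one computes f(2 + u) = u^4 + 12u^3 + 51u^2 + 95u + 58.
The nonzero coefficients here are all positive, so for u > 0 every term is positive (or zero), and the constant term 58 is strictly positive.
Therefore f(t) > 0 throughout (2, 4), and f has no zero there.

No.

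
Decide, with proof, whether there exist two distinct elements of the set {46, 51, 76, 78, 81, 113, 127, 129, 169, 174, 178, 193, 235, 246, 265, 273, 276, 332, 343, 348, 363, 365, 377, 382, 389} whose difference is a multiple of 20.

Both 46 and 246 leave remainder 6 on division by 20; their difference 200 = 10·20 is a multiple of 20.

46 and 246 are such a pair.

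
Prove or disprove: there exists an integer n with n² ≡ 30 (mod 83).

n = 69

Take n = 69. Then 69² = 4761 = 57·83 + 30, so 69² ≡ 30 (mod 83).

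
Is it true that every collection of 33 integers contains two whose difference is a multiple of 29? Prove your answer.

Yes, this is always true.

Partition the integers by their residue mod 29; there are 29 classes.
Since 33 > 29, two of the 33 integers must share a residue class by the pigeonhole principle; call them a and b.
Their difference a − b is then a multiple of 29.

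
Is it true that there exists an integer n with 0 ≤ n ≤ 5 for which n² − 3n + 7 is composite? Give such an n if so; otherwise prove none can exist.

The values for n = 0, 1, …, 5 are 7, 5, 5, 7, 11, 17, and each of these is prime.
So no value in the range makes the expression composite.

No, no such integer n in that range exists.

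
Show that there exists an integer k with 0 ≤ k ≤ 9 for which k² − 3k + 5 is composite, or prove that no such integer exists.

At k = 5: 5² − 3·5 + 5 = 15 = 3·5, which is composite.

k = 5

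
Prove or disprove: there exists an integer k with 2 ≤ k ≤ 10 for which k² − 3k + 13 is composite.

The values for k = 2, 3, …, 10 are 11, 13, 17, 23, 31, 41, 53, 67, 83, and each of these is prime.
So no value in the range makes the expression composite.

No, no such integer k in that range exists.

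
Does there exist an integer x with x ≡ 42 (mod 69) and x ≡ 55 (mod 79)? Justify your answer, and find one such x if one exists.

Since 69 and 79 share no common factor, CRT says the pair of congruences has a solution (unique mod 5451).
Any solution of the first congruence is x = 42 + 69t; substituting into the second, 69t ≡ 55 − 42 ≡ 13 (mod 79).
Note 69·71 = 4899 ≡ 1 (mod 79) (as 4899 − 1 = 62·79), so 69⁻¹ ≡ 71.
Multiplying by 71: t ≡ 71·13 = 923 ≡ 54 (mod 79).
Taking t = 54 gives x = 42 + 69·54 = 3768.
Check: 3768 mod 69 = 42, 3768 mod 79 = 55. ✓

x = 3768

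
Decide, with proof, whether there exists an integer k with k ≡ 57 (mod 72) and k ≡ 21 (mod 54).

The moduli are not coprime: gcd(72, 54) = 18. Compatibility requires 18 ∣ (21 − 57) = -36, which holds, so solutions exist.
Step through k = 57, 57 + 72, 57 + 2·72, …: the values 57, 129 reduce mod 54 to 3, 21. The value 129 hits 21.
Indeed 129 ≡ 57 (mod 72) and 129 ≡ 21 (mod 54).

k = 129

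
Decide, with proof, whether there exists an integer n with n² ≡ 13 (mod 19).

No such integer exists.

Since (19 − n)² ≡ n² (mod 19), it suffices to square n = 0, 1, …, 9: the residues are 0, 1, 4, 9, 16, 6, 17, 11, 7, 5.
So the quadratic residues mod 19 are {0, 1, 4, 5, 6, 7, 9, 11, 16, 17}, and 13 is not among them.
Hence no integer n has n² ≡ 13 (mod 19).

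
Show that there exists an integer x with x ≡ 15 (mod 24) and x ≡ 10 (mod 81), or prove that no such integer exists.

Both moduli are multiples of 3 = gcd(24, 81), so any solution would satisfy x ≡ 15 and x ≡ 10 modulo 3 simultaneously.
But 15 mod 3 = 0 while 10 mod 3 = 1, a contradiction.
So no integer satisfies both congruences.

No, no such integer exists.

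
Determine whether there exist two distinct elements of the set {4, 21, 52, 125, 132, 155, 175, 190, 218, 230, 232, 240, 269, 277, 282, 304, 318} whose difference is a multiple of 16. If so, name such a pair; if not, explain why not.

The pair (4, 52) works.

Reduce each element mod 16: 4↦4, 21↦5, 52↦4, 125↦13, 132↦4, 155↦11, 175↦15, 190↦14, 218↦10, 230↦6, 232↦8, 240↦0, 269↦13, 277↦5, 282↦10, 304↦0, 318↦14. The residue 4 repeats (at 4 and 52), and 52 − 4 = 48 = 3·16.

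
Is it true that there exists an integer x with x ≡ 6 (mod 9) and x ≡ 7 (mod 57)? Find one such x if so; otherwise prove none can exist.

No, no such integer exists.

gcd(9, 57) = 3. If x ≡ 6 (mod 9) and x ≡ 7 (mod 57), then x ≡ 6 (mod 3) and x ≡ 7 (mod 3).
However 6 ≡ 0 and 7 ≡ 1 (mod 3), and 0 ≠ 1.
So no integer satisfies both congruences.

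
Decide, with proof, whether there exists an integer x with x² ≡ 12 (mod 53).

There is no such integer.

53 is prime, so by Euler's criterion 12 is a square mod 53 iff 12^((53−1)/2) = 12^26 ≡ 1 (mod 53).
Repeated squaring mod 53: 12^2 = 144 ≡ 38; 12^4 ≡ 38² = 1444 ≡ 13; 12^8 ≡ 13² = 169 ≡ 10; 12^16 ≡ 10² = 100 ≡ 47.
Since 26 = 16 + 8 + 2, 12^26 ≡ 47 · 10 · 38; multiplying out mod 53: 47·10 = 470 ≡ 46, then 46·38 = 1748 ≡ 52. Thus 12^26 ≡ 52 ≡ −1 (mod 53).
By Euler's criterion 12 is a quadratic non-residue mod 53: no x satisfies x² ≡ 12 (mod 53).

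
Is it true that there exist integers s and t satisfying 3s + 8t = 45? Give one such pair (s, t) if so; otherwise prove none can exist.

s = 7, t = 3

Since gcd(3, 8) = 1, every integer is an integer combination of 3 and 8.
Dividing repeatedly: 8 = 2·3 + 2, 3 = 1·2 + 1, 2 = 2·1 + 0.
Working back up the chain: 1 = 3 − 1·2 = 3 − (8 − 2·3) = −8 + 3·3. So 3·3 + 8·(-1) = 1.
Scaling by 45 gives the particular solution (s, t) = (135, -45).
The general solution is s = 135 + 8k, t = -45 − 3k; taking k = -16 gives the smaller pair s = 7, t = 3.
Check: 3·7 + 8·3 = 21 + 24 = 45. ✓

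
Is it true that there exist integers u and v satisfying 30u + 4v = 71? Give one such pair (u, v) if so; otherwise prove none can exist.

There are no such integers.

Both 30 and 4 are divisible by gcd(30, 4) = 2, hence so is any combination 30u + 4v.
But 71 is not a multiple of 2 (it leaves remainder 1).
Therefore 30u + 4v = 71 has no solution in integers.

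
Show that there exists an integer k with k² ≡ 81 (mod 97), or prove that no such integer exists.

k = 9

Take k = 9. Then 9² = 81, and since 0 ≤ 81 < 97 this is already reduced: 9² ≡ 81 (mod 97).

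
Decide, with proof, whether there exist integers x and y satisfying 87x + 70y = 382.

x = 6, y = -2

Since gcd(87, 70) = 1, every integer is an integer combination of 87 and 70.
Euclidean algorithm: 87 = 1·70 + 17, 70 = 4·17 + 2, 17 = 8·2 + 1, 2 = 2·1 + 0.
Back-substituting, 1 = 17 − 8·2 = 17 − 8·(70 − 4·17) = −8·70 + 33·17 = −8·70 + 33·(87 − 1·70) = 33·87 − 41·70; that is, 87·33 + 70·(-41) = 1.
Multiplying through by 382: x = 33·382 = 12606, y = (-41)·382 = -15662 is a solution.
Shifting by a multiple of (70, −87) keeps it a solution: x = 12606 − 180·70 = 6, y = -15662 + 180·87 = -2.
Indeed 87·6 + 70·(-2) = 522 − 140 = 382.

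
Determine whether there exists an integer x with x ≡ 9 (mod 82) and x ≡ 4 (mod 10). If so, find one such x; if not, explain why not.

No, no such integer exists.

Both moduli are multiples of 2 = gcd(82, 10), so any solution would satisfy x ≡ 9 and x ≡ 4 modulo 2 simultaneously.
But 9 mod 2 = 1 while 4 mod 2 = 0, a contradiction.
So no integer satisfies both congruences.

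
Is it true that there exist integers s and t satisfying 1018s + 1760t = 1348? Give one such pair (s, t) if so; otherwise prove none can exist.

s = 826, t = -477

Every value of 1018s + 1760t is a multiple of gcd(1018, 1760) = 2; since 2 ∣ 1348, solutions exist.
Dividing through by 2 reduces the equation to 509s + 880t = 674.
Dividing repeatedly: 880 = 1·509 + 371, 509 = 1·371 + 138, 371 = 2·138 + 95, 138 = 1·95 + 43, 95 = 2·43 + 9, 43 = 4·9 + 7, 9 = 1·7 + 2, 7 = 3·2 + 1, 2 = 2·1 + 0.
Back-substituting, 1 = 7 − 3·2 = 7 − 3·(9 − 1·7) = −3·9 + 4·7 = −3·9 + 4·(43 − 4·9) = 4·43 − 19·9 = 4·43 − 19·(95 − 2·43) = −19·95 + 42·43 = −19·95 + 42·(138 − 1·95) = 42·138 − 61·95 = 42·138 − 61·(371 − 2·138) = −61·371 + 164·138 = −61·371 + 164·(509 − 1·371) = 164·509 − 225·371 = 164·509 − 225·(880 − 1·509) = −225·880 + 389·509; that is, 509·389 + 880·(-225) = 1.
Multiplying through by 674: s = 389·674 = 262186, t = (-225)·674 = -151650 is a solution.
Subtracting 297·880 from s and adding 297·509 to t gives the tidier solution (826, -477).
Check: 1018·826 + 1760·(-477) = 840868 − 839520 = 1348. ✓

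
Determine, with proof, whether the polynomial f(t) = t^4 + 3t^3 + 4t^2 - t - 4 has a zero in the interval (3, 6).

No such root exists.

The endpoint values f(3) = 191 and f(6) = 2078 are both positive. Claim: f(t) > 0 for every t in (3, 6).
Shift to the endpoint 3: with t = 3 + u (0 < u < 3), one computes f(3 + u) = u^4 + 15u^3 + 85u^2 + 212u + 191.
The nonzero coefficients here are all positive, so for u > 0 every term is positive (or zero), and the constant term 191 is strictly positive.
Therefore f(t) > 0 throughout (3, 6), and f has no zero there.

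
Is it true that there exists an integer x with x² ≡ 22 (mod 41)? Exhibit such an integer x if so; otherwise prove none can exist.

No, no such integer exists.

41 is prime, so by Euler's criterion 22 is a square mod 41 iff 22^((41−1)/2) = 22^20 ≡ 1 (mod 41).
Squaring successively (mod 41): 22^2 = 484 ≡ 33; 22^4 ≡ 33² = 1089 ≡ 23; 22^8 ≡ 23² = 529 ≡ 37; 22^16 ≡ 37² = 1369 ≡ 16.
Since 20 = 16 + 4, 22^20 ≡ 16 · 23; multiplying out mod 41: 16·23 = 368 ≡ 40. Thus 22^20 ≡ 40 ≡ −1 (mod 41).
By Euler's criterion 22 is a quadratic non-residue mod 41: no x satisfies x² ≡ 22 (mod 41).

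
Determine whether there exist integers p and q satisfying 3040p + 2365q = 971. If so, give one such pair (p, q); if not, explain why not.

Both 3040 and 2365 are divisible by gcd(3040, 2365) = 5, hence so is any combination 3040p + 2365q.
However 971 leaves remainder 1 on division by 5.
Hence no integers p, q satisfy the equation.

No such integers exist.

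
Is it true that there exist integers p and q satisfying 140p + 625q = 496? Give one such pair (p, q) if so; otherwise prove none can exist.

Any value of 140p + 625q is a multiple of gcd(140, 625) = 5.
But 496 = 5·99 + 1, so 5 ∤ 496.
Hence no integers p, q satisfy the equation.

No, no such integers exist.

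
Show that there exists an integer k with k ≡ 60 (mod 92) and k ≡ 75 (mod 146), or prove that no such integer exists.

No, no such integer exists.

Reduce both congruences modulo 2, which divides 92 and 146: they say k ≡ 60 (mod 2) and k ≡ 75 (mod 2).
However 60 ≡ 0 and 75 ≡ 1 (mod 2), and 0 ≠ 1.
Hence the system has no solution.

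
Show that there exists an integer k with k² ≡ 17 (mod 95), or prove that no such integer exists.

Reduce modulo 5, which divides 95: we would need k² ≡ 2 (mod 5).
Since (5 − k)² ≡ k² (mod 5), it suffices to square k = 0, 1, …, 2: the residues are 0, 1, 4.
So the quadratic residues mod 5 are {0, 1, 4}, and 2 is not among them.
Hence no integer k has k² ≡ 17 (mod 95).

There is no such integer.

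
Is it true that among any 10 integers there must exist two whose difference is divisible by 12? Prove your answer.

Take the 10 consecutive integers 11, 12, …, 20: their residues mod 12 are all distinct because 10 ≤ 12.
No two share a residue, so no pair has difference divisible by 12; the claim fails for this set.

No, the set {11, 12, 13, 14, 15, 16, 17, 18, 19, 20} is a counterexample.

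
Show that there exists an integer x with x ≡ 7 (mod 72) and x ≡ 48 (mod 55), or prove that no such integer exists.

x = 2743

The moduli 72 and 55 are coprime, so by the Chinese Remainder Theorem a unique solution modulo 3960 exists.
Write x = 7 + 72t and require 7 + 72t ≡ 48 (mod 55), i.e. 72t ≡ 41 (mod 55).
72 ≡ 17 (mod 55), so this reads 17t ≡ 41 (mod 55). Note 17·13 = 221 ≡ 1 (mod 55) (as 221 − 1 = 4·55), so 17⁻¹ ≡ 13.
Therefore t ≡ 13·41 = 533 ≡ 38 (mod 55).
With t = 38: x = 7 + 72·38 = 2743.
Indeed 2743 ≡ 7 (mod 72) and 2743 ≡ 48 (mod 55).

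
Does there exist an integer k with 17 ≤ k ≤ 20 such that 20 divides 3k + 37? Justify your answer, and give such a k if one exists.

No, no such integer k in that range exists.

For k = 17, 18, 19, 20 the values of 3k + 37 modulo 20 are 8, 11, 14, 17 respectively.
Since 0 is absent from this list, 20 ∤ 3k + 37 for every k with 17 ≤ k ≤ 20.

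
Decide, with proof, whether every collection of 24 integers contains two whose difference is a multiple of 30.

Consider the 24 integers 113, 114, …, 136. They lie in distinct residue classes modulo 30, since 24 ≤ 30.
Any two of them differ by at most 23 < 30 and by at least 1, so no difference is a multiple of 30.

No, the set {113, 114, 115, 116, 117, 118, 119, 120, 121, 122, 123, 124, 125, 126, 127, 128, 129, 130, 131, 132, 133, 134, 135, 136} is a counterexample.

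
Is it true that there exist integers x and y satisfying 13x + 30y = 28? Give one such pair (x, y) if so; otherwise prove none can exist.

x = 16, y = -6

13 and 30 are coprime, so 13x + 30y ranges over all of ℤ.
Euclidean algorithm: 30 = 2·13 + 4, 13 = 3·4 + 1, 4 = 4·1 + 0.
Unwinding: 1 = 13 − 3·4 = 13 − 3·(30 − 2·13) = −3·30 + 7·13, i.e. 13·7 + 30·(-3) = 1.
Times 28: 13·196 + 30·(-84) = 28, so (196, -84) solves it.
Shifting by a multiple of (30, −13) keeps it a solution: x = 196 − 6·30 = 16, y = -84 + 6·13 = -6.
Indeed 13·16 + 30·(-6) = 208 − 180 = 28.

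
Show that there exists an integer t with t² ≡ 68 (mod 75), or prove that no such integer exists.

No, no such integer exists.

Reduce modulo 3, which divides 75: we would need t² ≡ 2 (mod 3).
Squares mod 3 repeat after t = 1 (as (−t)² = t²); for t = 0..1 they are 0, 1.
So the quadratic residues mod 3 are {0, 1}, and 2 is not among them.
Hence no integer t has t² ≡ 68 (mod 75).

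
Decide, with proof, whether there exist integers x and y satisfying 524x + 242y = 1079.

Both 524 and 242 are divisible by gcd(524, 242) = 2, hence so is any combination 524x + 242y.
But 1079 = 2·539 + 1, so 2 ∤ 1079.
Therefore 524x + 242y = 1079 has no solution in integers.

There are no such integers.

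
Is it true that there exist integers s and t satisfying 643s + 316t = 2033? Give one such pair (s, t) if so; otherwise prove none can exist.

643 and 316 are coprime, so 643s + 316t ranges over all of ℤ.
Dividing repeatedly: 643 = 2·316 + 11, 316 = 28·11 + 8, 11 = 1·8 + 3, 8 = 2·3 + 2, 3 = 1·2 + 1, 2 = 2·1 + 0.
Unwinding: 1 = 3 − 1·2 = 3 − (8 − 2·3) = −8 + 3·3 = −8 + 3·(11 − 1·8) = 3·11 − 4·8 = 3·11 − 4·(316 − 28·11) = −4·316 + 115·11 = −4·316 + 115·(643 − 2·316) = 115·643 − 234·316, i.e. 643·115 + 316·(-234) = 1.
Multiplying through by 2033: s = 115·2033 = 233795, t = (-234)·2033 = -475722 is a solution.
Subtracting 739·316 from s and adding 739·643 to t gives the tidier solution (271, -545).
Indeed 643·271 + 316·(-545) = 174253 − 172220 = 2033.

s = 271, t = -545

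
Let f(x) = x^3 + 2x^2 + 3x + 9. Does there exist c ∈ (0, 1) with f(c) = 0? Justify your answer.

Evaluate at the endpoints: f(0) = 9, f(1) = 15 — same sign (positive).
The derivative f'(x) = 3x^2 + 4x + 3 is a quadratic with discriminant 4² − 4·3·3 = -20 < 0; it never vanishes, so it is always positive (sign of the leading coefficient).
Hence f is strictly increasing on ℝ, and in particular on [0, 1]. A strictly monotone function with same-sign endpoint values stays positive on the whole interval, so f has no zero in (0, 1).

f has no root in that interval.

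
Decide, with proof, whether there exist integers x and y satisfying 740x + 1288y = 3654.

No such integers exist.

Any value of 740x + 1288y is a multiple of gcd(740, 1288) = 4.
But 3654 is not a multiple of 4 (it leaves remainder 2).
Therefore 740x + 1288y = 3654 has no solution in integers.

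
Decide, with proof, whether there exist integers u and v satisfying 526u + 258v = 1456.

u = 94, v = -186

gcd(526, 258) = 2, and 2 divides 1456, so integer solutions exist.
Dividing through by 2 reduces the equation to 263u + 129v = 728.
Dividing repeatedly: 263 = 2·129 + 5, 129 = 25·5 + 4, 5 = 1·4 + 1, 4 = 4·1 + 0.
Working back up the chain: 1 = 5 − 1·4 = 5 − (129 − 25·5) = −129 + 26·5 = −129 + 26·(263 − 2·129) = 26·263 − 53·129. So 263·26 + 129·(-53) = 1.
Times 728: 263·18928 + 129·(-38584) = 728, so (18928, -38584) solves it.
The general solution is u = 18928 + 129k, v = -38584 − 263k; taking k = -146 gives the smaller pair u = 94, v = -186.
Indeed 526·94 + 258·(-186) = 49444 − 47988 = 1456.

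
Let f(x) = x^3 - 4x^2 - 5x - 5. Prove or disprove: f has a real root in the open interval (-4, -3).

No.

f(-4) = -113 and f(-3) = -53, both negative, so a sign-change argument is unavailable; we show f keeps this sign on the whole interval.
Shift to the endpoint -3: with x = -3 − u (0 < u < 1), one computes f(-3 − u) = -u^3 - 13u^2 - 46u - 53.
The nonzero coefficients here are all negative, so for u > 0 every term is negative (or zero), and the constant term -53 is strictly negative.
So f is strictly negative on (-4, -3); no root exists in the interval.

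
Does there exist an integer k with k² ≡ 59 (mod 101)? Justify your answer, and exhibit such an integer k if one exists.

There is no such integer.

101 is prime, so by Euler's criterion 59 is a square mod 101 iff 59^((101−1)/2) = 59^50 ≡ 1 (mod 101).
Squaring successively (mod 101): 59^2 = 3481 ≡ 47; 59^4 ≡ 47² = 2209 ≡ 88; 59^8 ≡ 88² = 7744 ≡ 68; 59^16 ≡ 68² = 4624 ≡ 79; 59^32 ≡ 79² = 6241 ≡ 80.
Since 50 = 32 + 16 + 2, 59^50 ≡ 80 · 79 · 47; multiplying out mod 101: 80·79 = 6320 ≡ 58, then 58·47 = 2726 ≡ 100. Thus 59^50 ≡ 100 ≡ −1 (mod 101).
The value −1 means 59 is a non-residue modulo 101, so k² ≡ 59 (mod 101) is impossible.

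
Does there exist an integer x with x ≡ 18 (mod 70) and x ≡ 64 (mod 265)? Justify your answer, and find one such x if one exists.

No such integer exists.

gcd(70, 265) = 5. If x ≡ 18 (mod 70) and x ≡ 64 (mod 265), then x ≡ 18 (mod 5) and x ≡ 64 (mod 5).
But 18 mod 5 = 3 while 64 mod 5 = 4, a contradiction.
So no integer satisfies both congruences.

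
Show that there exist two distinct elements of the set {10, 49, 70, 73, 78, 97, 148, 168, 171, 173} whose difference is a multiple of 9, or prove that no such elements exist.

The pair (10, 73) works.

Reduce each element mod 9: 10↦1, 49↦4, 70↦7, 73↦1, 78↦6, 97↦7, 148↦4, 168↦6, 171↦0, 173↦2. The residue 1 repeats (at 10 and 73), and 73 − 10 = 63 = 7·9.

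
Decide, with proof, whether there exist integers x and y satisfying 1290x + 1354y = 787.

No, no such integers exist.

Any value of 1290x + 1354y is a multiple of gcd(1290, 1354) = 2.
But 787 = 2·393 + 1, so 2 ∤ 787.
So the equation is unsolvable over ℤ.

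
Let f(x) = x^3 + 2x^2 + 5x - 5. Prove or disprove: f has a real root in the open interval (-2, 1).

Yes, f has a root in the interval.

f(-2) = -15 and f(1) = 3, which have opposite signs.
Since f is a polynomial it is continuous on [-2, 1].
By the Intermediate Value Theorem, f takes the value 0 somewhere in the open interval.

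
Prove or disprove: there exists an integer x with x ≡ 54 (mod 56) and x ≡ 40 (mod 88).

No, no such integer exists.

gcd(56, 88) = 8. If x ≡ 54 (mod 56) and x ≡ 40 (mod 88), then x ≡ 54 (mod 8) and x ≡ 40 (mod 8).
But 54 mod 8 = 6 while 40 mod 8 = 0, a contradiction.
Hence the system has no solution.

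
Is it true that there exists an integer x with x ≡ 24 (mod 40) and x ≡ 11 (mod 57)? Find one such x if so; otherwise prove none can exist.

x = 1664

Since 40 and 57 share no common factor, CRT says the pair of congruences has a solution (unique mod 2280).
Write x = 24 + 40t and require 24 + 40t ≡ 11 (mod 57), i.e. 40t ≡ 44 (mod 57).
To invert 40 modulo 57: 57 = 1·40 + 17, 40 = 2·17 + 6, 17 = 2·6 + 5, 6 = 1·5 + 1, 5 = 5·1 + 0, and unwinding, 1 = 6 − 1·5 = 6 − (17 − 2·6) = −17 + 3·6 = −17 + 3·(40 − 2·17) = 3·40 − 7·17 = 3·40 − 7·(57 − 1·40) = −7·57 + 10·40. Thus 40⁻¹ ≡ 10 (mod 57).
Multiplying by 10: t ≡ 10·44 = 440 ≡ 41 (mod 57).
With t = 41: x = 24 + 40·41 = 1664.
Indeed 1664 ≡ 24 (mod 40) and 1664 ≡ 11 (mod 57).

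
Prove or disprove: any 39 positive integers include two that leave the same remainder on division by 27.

Each integer lies in one of the 27 residue classes modulo 27.
Placing 39 integers into 27 classes, some class receives at least two — say a and b.
That is, a and b leave the same remainder on division by 27, as claimed.

True.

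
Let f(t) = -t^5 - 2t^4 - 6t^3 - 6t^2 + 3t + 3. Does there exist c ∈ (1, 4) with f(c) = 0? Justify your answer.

f has no root in that interval.

f(1) = -9 and f(4) = -2001, both negative, so a sign-change argument is unavailable; we show f keeps this sign on the whole interval.
Shift to the endpoint 1: with t = 1 + u (0 < u < 3), one computes f(1 + u) = -u^5 - 7u^4 - 24u^3 - 46u^2 - 40u - 9.
The nonzero coefficients here are all negative, so for u > 0 every term is negative (or zero), and the constant term -9 is strictly negative.
So f is strictly negative on (1, 4); no root exists in the interval.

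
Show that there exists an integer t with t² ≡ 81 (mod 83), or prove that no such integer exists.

t = 9

Take t = 9. Then 9² = 81, and since 0 ≤ 81 < 83 this is already reduced: 9² ≡ 81 (mod 83).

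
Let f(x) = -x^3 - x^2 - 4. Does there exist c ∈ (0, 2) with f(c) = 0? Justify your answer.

The endpoint values f(0) = -4 and f(2) = -16 are both negative. Claim: f(x) < 0 for every x in (0, 2).
The nonzero coefficients of f are all negative, so for x > 0 every term of f(x) is negative (the constant term -4 strictly so).
So f is strictly negative on (0, 2); no root exists in the interval.

No such root exists.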